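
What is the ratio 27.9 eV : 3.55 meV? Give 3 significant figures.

(27.9) / (3.55 × 10⁻³) = 7.859 × 10³

7860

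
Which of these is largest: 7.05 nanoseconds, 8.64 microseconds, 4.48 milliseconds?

7.05 nanoseconds = 0.00000000705 seconds
8.64 microseconds = 0.00000864 seconds
4.48 milliseconds = 0.00448 seconds

4.48 milliseconds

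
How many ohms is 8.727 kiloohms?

8727 ohms

kilo = 1e3, (no prefix) = 1e0; factor is 1e3.
8.727 × 1e3 = 8727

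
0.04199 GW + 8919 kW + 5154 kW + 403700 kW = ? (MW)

459.763 MW

In MW:
  0.04199 GW = 0.04199 × 10^3 MW = 41.99
  8919 kW = 8919 × 10^-3 MW = 8.919
  5154 kW = 5154 × 10^-3 MW = 5.154
  403700 kW = 403700 × 10^-3 MW = 403.7
Sum: 41.99 + 8.919 + 5.154 + 403.7 = 459.763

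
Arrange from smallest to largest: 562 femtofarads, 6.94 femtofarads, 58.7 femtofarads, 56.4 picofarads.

6.94 femtofarads < 58.7 femtofarads < 562 femtofarads < 56.4 picofarads

562 femtofarads = 0.000000000000562 farads
6.94 femtofarads = 0.00000000000000694 farads
58.7 femtofarads = 0.0000000000000587 farads
56.4 picofarads = 0.0000000000564 farads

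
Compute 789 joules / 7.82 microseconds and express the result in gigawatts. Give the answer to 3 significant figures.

0.101 gigawatts

(789) / (7.82e-6) = 100.9e6 W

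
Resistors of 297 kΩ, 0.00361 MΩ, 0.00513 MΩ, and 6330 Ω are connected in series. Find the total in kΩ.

312.07 kΩ

In kΩ:
  297 kΩ → 297
  0.00361 MΩ = 0.00361 × 10^3 kΩ = 3.61
  0.00513 MΩ = 0.00513 × 10^3 kΩ = 5.13
  6330 Ω = 6330 × 10^-3 kΩ = 6.33
Sum: 297 + 3.61 + 5.13 + 6.33 = 312.07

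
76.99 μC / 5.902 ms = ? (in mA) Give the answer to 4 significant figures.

13.04 mA

(76.99 × 10^-6) / (5.902 × 10^-3) = 13.0447 × 10^-3 A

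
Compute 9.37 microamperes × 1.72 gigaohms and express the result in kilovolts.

16.1164 kilovolts

9.37 × 10^-6 × 1.72 × 10^9 = 16.1164 × 10^3 V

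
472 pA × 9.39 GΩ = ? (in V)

4.43208 V

472e-12 × 9.39e9 = 4432.08e-3 V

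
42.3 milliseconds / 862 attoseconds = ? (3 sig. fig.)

49100000000000

(42.3e-3) / (862e-18) = 0.04907e15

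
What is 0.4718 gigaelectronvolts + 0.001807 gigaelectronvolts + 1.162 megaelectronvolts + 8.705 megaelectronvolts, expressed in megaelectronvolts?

In megaelectronvolts:
  0.4718 gigaelectronvolts = 0.4718e3 megaelectronvolts = 471.8
  0.001807 gigaelectronvolts = 0.001807e3 megaelectronvolts = 1.807
  1.162 megaelectronvolts → 1.162
  8.705 megaelectronvolts → 8.705
Sum: 471.8 + 1.807 + 1.162 + 8.705 = 483.474

483.474 megaelectronvolts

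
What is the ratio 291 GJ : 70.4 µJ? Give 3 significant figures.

4130000000000000

(291 × 10⁹) / (70.4 × 10⁻⁶) = 4.134 × 10¹⁵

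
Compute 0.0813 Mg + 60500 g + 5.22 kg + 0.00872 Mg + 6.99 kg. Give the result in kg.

162.73 kg

In kg:
  0.0813 Mg = 0.0813 × 10³ kg = 81.3
  60500 g = 60500 × 10⁻³ kg = 60.5
  5.22 kg → 5.22
  0.00872 Mg = 0.00872 × 10³ kg = 8.72
  6.99 kg → 6.99
Sum: 81.3 + 60.5 + 5.22 + 8.72 + 6.99 = 162.73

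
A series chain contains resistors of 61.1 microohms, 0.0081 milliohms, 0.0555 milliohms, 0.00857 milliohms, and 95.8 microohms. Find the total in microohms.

229.07 microohms

In microohms:
  61.1 microohms → 61.1
  0.0081 milliohms = 0.0081 × 10^3 microohms = 8.1
  0.0555 milliohms = 0.0555 × 10^3 microohms = 55.5
  0.00857 milliohms = 0.00857 × 10^3 microohms = 8.57
  95.8 microohms → 95.8
Sum: 61.1 + 8.1 + 55.5 + 8.57 + 95.8 = 229.07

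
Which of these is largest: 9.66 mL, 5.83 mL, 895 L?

895 L

9.66 mL = 0.00966 L
5.83 mL = 0.00583 L
895 L = 895 L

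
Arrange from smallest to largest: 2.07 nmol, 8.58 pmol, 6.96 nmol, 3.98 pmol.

3.98 pmol < 8.58 pmol < 2.07 nmol < 6.96 nmol

2.07 nmol = 0.00000000207 mol
8.58 pmol = 0.00000000000858 mol
6.96 nmol = 0.00000000696 mol
3.98 pmol = 0.00000000000398 mol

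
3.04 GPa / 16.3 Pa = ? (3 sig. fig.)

(3.04 × 10^9) / (16.3) = 0.1865 × 10^9

187000000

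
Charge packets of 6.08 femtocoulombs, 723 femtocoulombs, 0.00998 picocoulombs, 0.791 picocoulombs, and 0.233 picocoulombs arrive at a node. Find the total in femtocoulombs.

In femtocoulombs:
  6.08 femtocoulombs → 6.08
  723 femtocoulombs → 723
  0.00998 picocoulombs = 0.00998 × 10³ femtocoulombs = 9.98
  0.791 picocoulombs = 0.791 × 10³ femtocoulombs = 791
  0.233 picocoulombs = 0.233 × 10³ femtocoulombs = 233
Sum: 6.08 + 723 + 9.98 + 791 + 233 = 1763.06

1763.06 femtocoulombs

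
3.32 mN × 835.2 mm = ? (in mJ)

2.772864 mJ

3.32 × 10^-3 × 835.2 × 10^-3 = 2772.864 × 10^-6 J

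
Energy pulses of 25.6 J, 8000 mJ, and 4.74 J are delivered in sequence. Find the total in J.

In J:
  25.6 J → 25.6
  8000 mJ = 8000e-3 J = 8
  4.74 J → 4.74
Sum: 25.6 + 8 + 4.74 = 38.34

38.34 J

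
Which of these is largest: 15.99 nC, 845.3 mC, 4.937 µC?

15.99 nC = 0.00000001599 C
845.3 mC = 0.8453 C
4.937 µC = 0.000004937 C

845.3 mC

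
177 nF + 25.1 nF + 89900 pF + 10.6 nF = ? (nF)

302.6 nF

In nF:
  177 nF → 177
  25.1 nF → 25.1
  89900 pF = 89900 × 10^-3 nF = 89.9
  10.6 nF → 10.6
Sum: 177 + 25.1 + 89.9 + 10.6 = 302.6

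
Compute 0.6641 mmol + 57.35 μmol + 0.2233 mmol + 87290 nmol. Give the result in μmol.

1032.04 μmol

In μmol:
  0.6641 mmol = 0.6641 × 10³ μmol = 664.1
  57.35 μmol → 57.35
  0.2233 mmol = 0.2233 × 10³ μmol = 223.3
  87290 nmol = 87290 × 10⁻³ μmol = 87.29
Sum: 664.1 + 57.35 + 223.3 + 87.29 = 1032.04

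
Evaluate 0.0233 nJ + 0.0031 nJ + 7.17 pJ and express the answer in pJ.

In pJ:
  0.0233 nJ = 0.0233 × 10^3 pJ = 23.3
  0.0031 nJ = 0.0031 × 10^3 pJ = 3.1
  7.17 pJ → 7.17
Sum: 23.3 + 3.1 + 7.17 = 33.57

33.57 pJ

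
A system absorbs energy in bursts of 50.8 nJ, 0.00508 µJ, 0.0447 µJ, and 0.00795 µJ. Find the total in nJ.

In nJ:
  50.8 nJ → 50.8
  0.00508 µJ = 0.00508 × 10^3 nJ = 5.08
  0.0447 µJ = 0.0447 × 10^3 nJ = 44.7
  0.00795 µJ = 0.00795 × 10^3 nJ = 7.95
Sum: 50.8 + 5.08 + 44.7 + 7.95 = 108.53

108.53 nJ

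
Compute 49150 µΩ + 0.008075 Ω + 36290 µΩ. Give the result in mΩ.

In mΩ:
  49150 µΩ = 49150 × 10⁻³ mΩ = 49.15
  0.008075 Ω = 0.008075 × 10³ mΩ = 8.075
  36290 µΩ = 36290 × 10⁻³ mΩ = 36.29
Sum: 49.15 + 8.075 + 36.29 = 93.515

93.515 mΩ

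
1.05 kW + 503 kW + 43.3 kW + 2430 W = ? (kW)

In kW:
  1.05 kW → 1.05
  503 kW → 503
  43.3 kW → 43.3
  2430 W = 2430 × 10^-3 kW = 2.43
Sum: 1.05 + 503 + 43.3 + 2.43 = 549.78

549.78 kW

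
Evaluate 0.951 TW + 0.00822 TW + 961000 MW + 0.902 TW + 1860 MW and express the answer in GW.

In GW:
  0.951 TW = 0.951 × 10³ GW = 951
  0.00822 TW = 0.00822 × 10³ GW = 8.22
  961000 MW = 961000 × 10⁻³ GW = 961
  0.902 TW = 0.902 × 10³ GW = 902
  1860 MW = 1860 × 10⁻³ GW = 1.86
Sum: 951 + 8.22 + 961 + 902 + 1.86 = 2824.08

2824.08 GW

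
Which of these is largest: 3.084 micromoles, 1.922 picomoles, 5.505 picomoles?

3.084 micromoles

3.084 micromoles = 0.000003084 moles
1.922 picomoles = 0.000000000001922 moles
5.505 picomoles = 0.000000000005505 moles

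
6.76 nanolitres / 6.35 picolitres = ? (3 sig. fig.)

(6.76 × 10^-9) / (6.35 × 10^-12) = 1.065 × 10^3

1060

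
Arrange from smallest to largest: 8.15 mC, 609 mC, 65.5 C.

8.15 mC = 0.00815 C
609 mC = 0.609 C
65.5 C = 65.5 C

8.15 mC < 609 mC < 65.5 C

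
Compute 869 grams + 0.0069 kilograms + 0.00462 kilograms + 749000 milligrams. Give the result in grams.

1629.52 grams

In grams:
  869 grams → 869
  0.0069 kilograms = 0.0069 × 10³ grams = 6.9
  0.00462 kilograms = 0.00462 × 10³ grams = 4.62
  749000 milligrams = 749000 × 10⁻³ grams = 749
Sum: 869 + 6.9 + 4.62 + 749 = 1629.52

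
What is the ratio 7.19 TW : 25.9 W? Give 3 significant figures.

(7.19e12) / (25.9) = 0.2776e12

278000000000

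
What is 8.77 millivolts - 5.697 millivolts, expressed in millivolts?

In millivolts:
  8.77 millivolts → 8.77
  5.697 millivolts → 5.697
Difference: 8.77 - 5.697 = 3.073

3.073 millivolts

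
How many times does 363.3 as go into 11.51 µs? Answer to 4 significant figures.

31680000000

(11.51 × 10⁻⁶) / (363.3 × 10⁻¹⁸) = 0.031682 × 10¹²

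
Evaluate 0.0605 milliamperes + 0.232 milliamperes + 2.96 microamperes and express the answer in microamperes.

In microamperes:
  0.0605 milliamperes = 0.0605e3 microamperes = 60.5
  0.232 milliamperes = 0.232e3 microamperes = 232
  2.96 microamperes → 2.96
Sum: 60.5 + 232 + 2.96 = 295.46

295.46 microamperes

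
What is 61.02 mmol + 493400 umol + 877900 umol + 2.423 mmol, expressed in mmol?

In mmol:
  61.02 mmol → 61.02
  493400 umol = 493400e-3 mmol = 493.4
  877900 umol = 877900e-3 mmol = 877.9
  2.423 mmol → 2.423
Sum: 61.02 + 493.4 + 877.9 + 2.423 = 1434.743

1434.743 mmol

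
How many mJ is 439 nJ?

0.000439 mJ

nano = 1e-9, milli = 1e-3; factor is 1e-6.
439 × 1e-6 = 0.000439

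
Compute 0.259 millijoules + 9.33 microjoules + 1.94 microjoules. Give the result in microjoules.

270.27 microjoules

In microjoules:
  0.259 millijoules = 0.259 × 10^3 microjoules = 259
  9.33 microjoules → 9.33
  1.94 microjoules → 1.94
Sum: 259 + 9.33 + 1.94 = 270.27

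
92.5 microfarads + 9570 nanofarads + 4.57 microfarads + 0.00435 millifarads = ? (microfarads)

In microfarads:
  92.5 microfarads → 92.5
  9570 nanofarads = 9570e-3 microfarads = 9.57
  4.57 microfarads → 4.57
  0.00435 millifarads = 0.00435e3 microfarads = 4.35
Sum: 92.5 + 9.57 + 4.57 + 4.35 = 110.99

110.99 microfarads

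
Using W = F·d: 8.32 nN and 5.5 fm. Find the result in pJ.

8.32 × 10⁻⁹ × 5.5 × 10⁻¹⁵ = 45.76 × 10⁻²⁴ J

0.00000000004576 pJ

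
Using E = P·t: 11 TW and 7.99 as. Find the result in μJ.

87.89 μJ

11e12 × 7.99e-18 = 87.89e-6 J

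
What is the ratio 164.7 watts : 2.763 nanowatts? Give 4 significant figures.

(164.7) / (2.763 × 10^-9) = 59.609 × 10^9

59610000000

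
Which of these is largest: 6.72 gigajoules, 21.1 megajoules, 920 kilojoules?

6.72 gigajoules

6.72 gigajoules = 6720000000 joules
21.1 megajoules = 21100000 joules
920 kilojoules = 920000 joules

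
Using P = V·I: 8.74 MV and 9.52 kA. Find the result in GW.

83.2048 GW

8.74 × 10^6 × 9.52 × 10^3 = 83.2048 × 10^9 W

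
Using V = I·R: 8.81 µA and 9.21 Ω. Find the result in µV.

8.81 × 10^-6 × 9.21 = 81.1401 × 10^-6 V

81.1401 µV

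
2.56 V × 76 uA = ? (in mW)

2.56 × 76e-6 = 194.56e-6 W

0.19456 mW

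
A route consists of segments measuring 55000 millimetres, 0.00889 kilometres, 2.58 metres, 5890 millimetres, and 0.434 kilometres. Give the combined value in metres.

In metres:
  55000 millimetres = 55000e-3 metres = 55
  0.00889 kilometres = 0.00889e3 metres = 8.89
  2.58 metres → 2.58
  5890 millimetres = 5890e-3 metres = 5.89
  0.434 kilometres = 0.434e3 metres = 434
Sum: 55 + 8.89 + 2.58 + 5.89 + 434 = 506.36

506.36 metres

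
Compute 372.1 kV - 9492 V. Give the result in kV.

In kV:
  372.1 kV → 372.1
  9492 V = 9492 × 10^-3 kV = 9.492
Difference: 372.1 - 9.492 = 362.608

362.608 kV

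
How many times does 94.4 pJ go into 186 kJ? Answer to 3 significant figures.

(186 × 10³) / (94.4 × 10⁻¹²) = 1.97 × 10¹⁵

1970000000000000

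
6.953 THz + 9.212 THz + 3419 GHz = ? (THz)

19.584 THz

In THz:
  6.953 THz → 6.953
  9.212 THz → 9.212
  3419 GHz = 3419 × 10⁻³ THz = 3.419
Sum: 6.953 + 9.212 + 3.419 = 19.584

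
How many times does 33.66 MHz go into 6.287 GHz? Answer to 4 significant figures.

(6.287e9) / (33.66e6) = 0.18678e3

186.8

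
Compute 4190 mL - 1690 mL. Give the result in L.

2.5 L

In L:
  4190 mL = 4190 × 10^-3 L = 4.19
  1690 mL = 1690 × 10^-3 L = 1.69
Difference: 4.19 - 1.69 = 2.5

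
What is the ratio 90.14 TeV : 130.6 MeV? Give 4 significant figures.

690200

(90.14e12) / (130.6e6) = 0.6902e6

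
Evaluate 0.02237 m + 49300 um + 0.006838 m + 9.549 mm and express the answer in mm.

88.057 mm

In mm:
  0.02237 m = 0.02237e3 mm = 22.37
  49300 um = 49300e-3 mm = 49.3
  0.006838 m = 0.006838e3 mm = 6.838
  9.549 mm → 9.549
Sum: 22.37 + 49.3 + 6.838 + 9.549 = 88.057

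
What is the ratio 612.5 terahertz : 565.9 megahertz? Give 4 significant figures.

1082000

(612.5 × 10^12) / (565.9 × 10^6) = 1.0823 × 10^6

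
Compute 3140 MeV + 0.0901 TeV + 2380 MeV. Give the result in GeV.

95.62 GeV

In GeV:
  3140 MeV = 3140e-3 GeV = 3.14
  0.0901 TeV = 0.0901e3 GeV = 90.1
  2380 MeV = 2380e-3 GeV = 2.38
Sum: 3.14 + 90.1 + 2.38 = 95.62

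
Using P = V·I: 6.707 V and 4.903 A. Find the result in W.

32.884421 W

6.707 × 4.903 = 32.884421 W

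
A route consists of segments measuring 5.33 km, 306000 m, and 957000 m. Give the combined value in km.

In km:
  5.33 km → 5.33
  306000 m = 306000e-3 km = 306
  957000 m = 957000e-3 km = 957
Sum: 5.33 + 306 + 957 = 1268.33

1268.33 km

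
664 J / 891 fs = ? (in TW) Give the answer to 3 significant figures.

745 TW

(664) / (891 × 10⁻¹⁵) = 0.74523 × 10¹⁵ W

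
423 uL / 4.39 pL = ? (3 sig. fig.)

(423 × 10⁻⁶) / (4.39 × 10⁻¹²) = 96.36 × 10⁶

96400000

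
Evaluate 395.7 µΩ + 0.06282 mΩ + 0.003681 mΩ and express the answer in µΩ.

In µΩ:
  395.7 µΩ → 395.7
  0.06282 mΩ = 0.06282 × 10³ µΩ = 62.82
  0.003681 mΩ = 0.003681 × 10³ µΩ = 3.681
Sum: 395.7 + 62.82 + 3.681 = 462.201

462.201 µΩ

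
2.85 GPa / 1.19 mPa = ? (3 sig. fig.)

2390000000000

(2.85e9) / (1.19e-3) = 2.395e12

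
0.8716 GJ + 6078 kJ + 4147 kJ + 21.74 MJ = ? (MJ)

903.565 MJ

In MJ:
  0.8716 GJ = 0.8716 × 10^3 MJ = 871.6
  6078 kJ = 6078 × 10^-3 MJ = 6.078
  4147 kJ = 4147 × 10^-3 MJ = 4.147
  21.74 MJ → 21.74
Sum: 871.6 + 6.078 + 4.147 + 21.74 = 903.565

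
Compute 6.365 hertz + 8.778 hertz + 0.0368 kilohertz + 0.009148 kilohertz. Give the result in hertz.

In hertz:
  6.365 hertz → 6.365
  8.778 hertz → 8.778
  0.0368 kilohertz = 0.0368 × 10³ hertz = 36.8
  0.009148 kilohertz = 0.009148 × 10³ hertz = 9.148
Sum: 6.365 + 8.778 + 36.8 + 9.148 = 61.091

61.091 hertz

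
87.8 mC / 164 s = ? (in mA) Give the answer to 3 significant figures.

(87.8e-3) / (164) = 0.53537e-3 A

0.535 mA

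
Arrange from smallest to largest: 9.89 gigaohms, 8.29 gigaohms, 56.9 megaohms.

9.89 gigaohms = 9890000000 ohms
8.29 gigaohms = 8290000000 ohms
56.9 megaohms = 56900000 ohms

56.9 megaohms < 8.29 gigaohms < 9.89 gigaohms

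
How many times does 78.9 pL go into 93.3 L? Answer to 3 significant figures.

(93.3) / (78.9 × 10⁻¹²) = 1.183 × 10¹²

1180000000000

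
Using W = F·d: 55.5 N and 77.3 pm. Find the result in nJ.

55.5 × 77.3 × 10^-12 = 4290.15 × 10^-12 J

4.29015 nJ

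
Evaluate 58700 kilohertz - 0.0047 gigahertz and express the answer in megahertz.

In megahertz:
  58700 kilohertz = 58700e-3 megahertz = 58.7
  0.0047 gigahertz = 0.0047e3 megahertz = 4.7
Difference: 58.7 - 4.7 = 54

54 megahertz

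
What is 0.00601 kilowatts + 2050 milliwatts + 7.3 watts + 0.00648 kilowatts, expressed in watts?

In watts:
  0.00601 kilowatts = 0.00601 × 10³ watts = 6.01
  2050 milliwatts = 2050 × 10⁻³ watts = 2.05
  7.3 watts → 7.3
  0.00648 kilowatts = 0.00648 × 10³ watts = 6.48
Sum: 6.01 + 2.05 + 7.3 + 6.48 = 21.84

21.84 watts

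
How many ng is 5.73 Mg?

5730000000000000 ng

mega = 10⁶, nano = 10⁻⁹; factor is 10¹⁵.
5.73 × 10¹⁵ = 5730000000000000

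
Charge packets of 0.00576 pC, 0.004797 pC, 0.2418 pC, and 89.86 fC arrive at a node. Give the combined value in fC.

In fC:
  0.00576 pC = 0.00576 × 10³ fC = 5.76
  0.004797 pC = 0.004797 × 10³ fC = 4.797
  0.2418 pC = 0.2418 × 10³ fC = 241.8
  89.86 fC → 89.86
Sum: 5.76 + 4.797 + 241.8 + 89.86 = 342.217

342.217 fC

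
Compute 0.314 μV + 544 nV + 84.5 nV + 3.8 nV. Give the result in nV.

946.3 nV

In nV:
  0.314 μV = 0.314e3 nV = 314
  544 nV → 544
  84.5 nV → 84.5
  3.8 nV → 3.8
Sum: 314 + 544 + 84.5 + 3.8 = 946.3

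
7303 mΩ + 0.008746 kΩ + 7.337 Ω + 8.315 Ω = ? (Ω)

31.701 Ω

In Ω:
  7303 mΩ = 7303 × 10^-3 Ω = 7.303
  0.008746 kΩ = 0.008746 × 10^3 Ω = 8.746
  7.337 Ω → 7.337
  8.315 Ω → 8.315
Sum: 7.303 + 8.746 + 7.337 + 8.315 = 31.701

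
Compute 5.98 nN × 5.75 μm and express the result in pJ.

0.034385 pJ

5.98 × 10^-9 × 5.75 × 10^-6 = 34.385 × 10^-15 J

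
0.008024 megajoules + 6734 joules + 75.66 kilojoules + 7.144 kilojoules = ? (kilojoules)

In kilojoules:
  0.008024 megajoules = 0.008024 × 10^3 kilojoules = 8.024
  6734 joules = 6734 × 10^-3 kilojoules = 6.734
  75.66 kilojoules → 75.66
  7.144 kilojoules → 7.144
Sum: 8.024 + 6.734 + 75.66 + 7.144 = 97.562

97.562 kilojoules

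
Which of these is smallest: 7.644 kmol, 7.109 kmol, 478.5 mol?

478.5 mol

7.644 kmol = 7644 mol
7.109 kmol = 7109 mol
478.5 mol = 478.5 mol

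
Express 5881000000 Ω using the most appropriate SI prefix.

5.881 GΩ

= 5.881 × 10^9 Ω; 10^9 is giga.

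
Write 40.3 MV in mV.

mega = 1e6, milli = 1e-3; factor is 1e9.
40.3 × 1e9 = 40300000000

40300000000 mV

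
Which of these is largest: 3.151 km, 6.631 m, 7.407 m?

3.151 km

3.151 km = 3151 m
6.631 m = 6.631 m
7.407 m = 7.407 m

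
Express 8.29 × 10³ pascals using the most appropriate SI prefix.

= 8.29 × 10³ pascals; 10³ is kilo.

8.29 kilopascals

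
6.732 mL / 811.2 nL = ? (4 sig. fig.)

(6.732e-3) / (811.2e-9) = 0.0082988e6

8299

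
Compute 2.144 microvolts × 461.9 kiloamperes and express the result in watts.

0.9903136 watts

2.144 × 10⁻⁶ × 461.9 × 10³ = 990.3136 × 10⁻³ W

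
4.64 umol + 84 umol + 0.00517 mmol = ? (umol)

In umol:
  4.64 umol → 4.64
  84 umol → 84
  0.00517 mmol = 0.00517 × 10^3 umol = 5.17
Sum: 4.64 + 84 + 5.17 = 93.81

93.81 umol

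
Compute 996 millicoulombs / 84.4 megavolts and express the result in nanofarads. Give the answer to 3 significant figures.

11.8 nanofarads

(996e-3) / (84.4e6) = 11.801e-9 F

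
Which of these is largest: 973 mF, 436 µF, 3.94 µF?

973 mF = 0.973 F
436 µF = 0.000436 F
3.94 µF = 0.00000394 F

973 mF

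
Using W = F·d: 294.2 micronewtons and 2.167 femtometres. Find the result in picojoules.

294.2 × 10⁻⁶ × 2.167 × 10⁻¹⁵ = 637.5314 × 10⁻²¹ J

0.0000006375314 picojoules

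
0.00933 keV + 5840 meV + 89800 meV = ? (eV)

In eV:
  0.00933 keV = 0.00933 × 10³ eV = 9.33
  5840 meV = 5840 × 10⁻³ eV = 5.84
  89800 meV = 89800 × 10⁻³ eV = 89.8
Sum: 9.33 + 5.84 + 89.8 = 104.97

104.97 eV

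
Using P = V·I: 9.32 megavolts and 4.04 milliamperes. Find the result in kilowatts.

37.6528 kilowatts

9.32 × 10^6 × 4.04 × 10^-3 = 37.6528 × 10^3 W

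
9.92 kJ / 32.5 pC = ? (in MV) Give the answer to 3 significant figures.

(9.92 × 10³) / (32.5 × 10⁻¹²) = 0.30523 × 10¹⁵ V

305000000 MV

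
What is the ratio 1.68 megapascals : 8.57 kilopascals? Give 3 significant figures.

(1.68 × 10^6) / (8.57 × 10^3) = 0.196 × 10^3

196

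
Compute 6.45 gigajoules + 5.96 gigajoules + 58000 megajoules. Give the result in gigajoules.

In gigajoules:
  6.45 gigajoules → 6.45
  5.96 gigajoules → 5.96
  58000 megajoules = 58000 × 10⁻³ gigajoules = 58
Sum: 6.45 + 5.96 + 58 = 70.41

70.41 gigajoules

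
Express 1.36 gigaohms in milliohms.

giga = 10^9, milli = 10^-3; factor is 10^12.
1.36 × 10^12 = 1360000000000

1360000000000 milliohms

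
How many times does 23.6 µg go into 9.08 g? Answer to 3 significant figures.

(9.08) / (23.6e-6) = 0.3847e6

385000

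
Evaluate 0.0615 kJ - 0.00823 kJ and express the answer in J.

53.27 J

In J:
  0.0615 kJ = 0.0615 × 10³ J = 61.5
  0.00823 kJ = 0.00823 × 10³ J = 8.23
Difference: 61.5 - 8.23 = 53.27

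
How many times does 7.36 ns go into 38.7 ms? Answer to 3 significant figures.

5260000

(38.7 × 10^-3) / (7.36 × 10^-9) = 5.258 × 10^6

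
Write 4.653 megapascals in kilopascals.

mega = 1e6, kilo = 1e3; factor is 1e3.
4.653 × 1e3 = 4653

4653 kilopascals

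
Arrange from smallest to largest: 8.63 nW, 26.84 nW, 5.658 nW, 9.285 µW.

8.63 nW = 0.00000000863 W
26.84 nW = 0.00000002684 W
5.658 nW = 0.000000005658 W
9.285 µW = 0.000009285 W

5.658 nW < 8.63 nW < 26.84 nW < 9.285 µW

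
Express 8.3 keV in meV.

8300000 meV

kilo = 10³, milli = 10⁻³; factor is 10⁶.
8.3 × 10⁶ = 8300000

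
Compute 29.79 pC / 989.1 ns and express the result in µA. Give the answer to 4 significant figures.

(29.79e-12) / (989.1e-9) = 0.0301183e-3 A

30.12 µA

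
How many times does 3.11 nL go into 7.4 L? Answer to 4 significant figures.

2379000000

(7.4) / (3.11 × 10⁻⁹) = 2.3794 × 10⁹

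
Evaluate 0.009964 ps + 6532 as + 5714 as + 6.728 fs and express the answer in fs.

28.938 fs

In fs:
  0.009964 ps = 0.009964 × 10^3 fs = 9.964
  6532 as = 6532 × 10^-3 fs = 6.532
  5714 as = 5714 × 10^-3 fs = 5.714
  6.728 fs → 6.728
Sum: 9.964 + 6.532 + 5.714 + 6.728 = 28.938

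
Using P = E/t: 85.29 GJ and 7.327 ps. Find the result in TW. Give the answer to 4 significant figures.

(85.29 × 10⁹) / (7.327 × 10⁻¹²) = 11.6405 × 10²¹ W

11640000000 TW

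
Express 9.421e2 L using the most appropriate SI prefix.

942.1 L

= 942.1 L; mantissa already in [1, 1000).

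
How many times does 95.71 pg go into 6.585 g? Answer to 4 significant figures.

68800000000

(6.585) / (95.71 × 10⁻¹²) = 0.068802 × 10¹²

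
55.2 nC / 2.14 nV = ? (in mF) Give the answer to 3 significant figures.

25800 mF

(55.2 × 10⁻⁹) / (2.14 × 10⁻⁹) = 25.794 F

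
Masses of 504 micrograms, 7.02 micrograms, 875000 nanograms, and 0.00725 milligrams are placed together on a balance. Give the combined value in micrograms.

In micrograms:
  504 micrograms → 504
  7.02 micrograms → 7.02
  875000 nanograms = 875000 × 10⁻³ micrograms = 875
  0.00725 milligrams = 0.00725 × 10³ micrograms = 7.25
Sum: 504 + 7.02 + 875 + 7.25 = 1393.27

1393.27 micrograms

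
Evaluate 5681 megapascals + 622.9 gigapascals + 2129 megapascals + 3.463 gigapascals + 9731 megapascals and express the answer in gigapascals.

In gigapascals:
  5681 megapascals = 5681 × 10^-3 gigapascals = 5.681
  622.9 gigapascals → 622.9
  2129 megapascals = 2129 × 10^-3 gigapascals = 2.129
  3.463 gigapascals → 3.463
  9731 megapascals = 9731 × 10^-3 gigapascals = 9.731
Sum: 5.681 + 622.9 + 2.129 + 3.463 + 9.731 = 643.904

643.904 gigapascals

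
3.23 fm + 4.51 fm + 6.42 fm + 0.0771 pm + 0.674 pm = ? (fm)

In fm:
  3.23 fm → 3.23
  4.51 fm → 4.51
  6.42 fm → 6.42
  0.0771 pm = 0.0771 × 10³ fm = 77.1
  0.674 pm = 0.674 × 10³ fm = 674
Sum: 3.23 + 4.51 + 6.42 + 77.1 + 674 = 765.26

765.26 fm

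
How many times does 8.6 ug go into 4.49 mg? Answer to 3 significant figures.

522

(4.49 × 10⁻³) / (8.6 × 10⁻⁶) = 0.5221 × 10³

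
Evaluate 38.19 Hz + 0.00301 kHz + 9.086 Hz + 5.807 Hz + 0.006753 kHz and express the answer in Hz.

62.846 Hz

In Hz:
  38.19 Hz → 38.19
  0.00301 kHz = 0.00301 × 10³ Hz = 3.01
  9.086 Hz → 9.086
  5.807 Hz → 5.807
  0.006753 kHz = 0.006753 × 10³ Hz = 6.753
Sum: 38.19 + 3.01 + 9.086 + 5.807 + 6.753 = 62.846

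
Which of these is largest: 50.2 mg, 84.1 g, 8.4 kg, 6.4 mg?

8.4 kg

50.2 mg = 0.0502 g
84.1 g = 84.1 g
8.4 kg = 8400 g
6.4 mg = 0.0064 g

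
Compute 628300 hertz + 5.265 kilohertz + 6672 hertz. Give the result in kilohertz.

640.237 kilohertz

In kilohertz:
  628300 hertz = 628300e-3 kilohertz = 628.3
  5.265 kilohertz → 5.265
  6672 hertz = 6672e-3 kilohertz = 6.672
Sum: 628.3 + 5.265 + 6.672 = 640.237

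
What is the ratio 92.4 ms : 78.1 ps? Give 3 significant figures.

(92.4 × 10^-3) / (78.1 × 10^-12) = 1.183 × 10^9

1180000000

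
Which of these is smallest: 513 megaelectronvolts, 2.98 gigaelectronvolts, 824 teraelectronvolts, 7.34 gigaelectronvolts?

513 megaelectronvolts

513 megaelectronvolts = 513000000 electronvolts
2.98 gigaelectronvolts = 2980000000 electronvolts
824 teraelectronvolts = 824000000000000 electronvolts
7.34 gigaelectronvolts = 7340000000 electronvolts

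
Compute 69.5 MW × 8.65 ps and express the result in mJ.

0.601175 mJ

69.5e6 × 8.65e-12 = 601.175e-6 J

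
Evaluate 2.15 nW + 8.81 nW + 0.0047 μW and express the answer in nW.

15.66 nW

In nW:
  2.15 nW → 2.15
  8.81 nW → 8.81
  0.0047 μW = 0.0047e3 nW = 4.7
Sum: 2.15 + 8.81 + 4.7 = 15.66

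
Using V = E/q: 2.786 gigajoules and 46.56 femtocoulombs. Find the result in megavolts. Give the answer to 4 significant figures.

59840000000000000 megavolts

(2.786 × 10⁹) / (46.56 × 10⁻¹⁵) = 0.0598368 × 10²⁴ V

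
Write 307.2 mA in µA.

milli = 10⁻³, micro = 10⁻⁶; factor is 10³.
307.2 × 10³ = 307200

307200 µA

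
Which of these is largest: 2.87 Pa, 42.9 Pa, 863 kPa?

863 kPa

2.87 Pa = 2.87 Pa
42.9 Pa = 42.9 Pa
863 kPa = 863000 Pa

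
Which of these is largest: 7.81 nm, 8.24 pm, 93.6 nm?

93.6 nm

7.81 nm = 0.00000000781 m
8.24 pm = 0.00000000000824 m
93.6 nm = 0.0000000936 m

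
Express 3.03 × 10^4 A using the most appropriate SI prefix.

30.3 kA

= 30.3 × 10^3 A; 10^3 is kilo.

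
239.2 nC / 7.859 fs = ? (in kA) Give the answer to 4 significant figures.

(239.2 × 10⁻⁹) / (7.859 × 10⁻¹⁵) = 30.4364 × 10⁶ A

30440 kA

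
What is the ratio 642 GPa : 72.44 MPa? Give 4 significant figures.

8863

(642 × 10^9) / (72.44 × 10^6) = 8.8625 × 10^3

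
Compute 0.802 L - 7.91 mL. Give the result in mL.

794.09 mL

In mL:
  0.802 L = 0.802 × 10^3 mL = 802
  7.91 mL → 7.91
Difference: 802 - 7.91 = 794.09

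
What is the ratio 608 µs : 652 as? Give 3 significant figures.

(608e-6) / (652e-18) = 0.9325e12

933000000000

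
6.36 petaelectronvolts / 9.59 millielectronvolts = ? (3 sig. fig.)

663000000000000000

(6.36 × 10^15) / (9.59 × 10^-3) = 0.6632 × 10^18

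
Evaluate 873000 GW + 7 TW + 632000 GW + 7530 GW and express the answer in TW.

In TW:
  873000 GW = 873000e-3 TW = 873
  7 TW → 7
  632000 GW = 632000e-3 TW = 632
  7530 GW = 7530e-3 TW = 7.53
Sum: 873 + 7 + 632 + 7.53 = 1519.53

1519.53 TW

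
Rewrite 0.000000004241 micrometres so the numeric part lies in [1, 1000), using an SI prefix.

4.241 femtometres

= 4.241 × 10^-15 metres; 10^-15 is femto.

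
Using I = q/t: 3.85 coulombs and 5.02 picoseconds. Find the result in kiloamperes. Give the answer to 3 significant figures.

(3.85) / (5.02e-12) = 0.76693e12 A

767000000 kiloamperes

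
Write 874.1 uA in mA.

0.8741 mA

micro = 1e-6, milli = 1e-3; factor is 1e-3.
874.1 × 1e-3 = 0.8741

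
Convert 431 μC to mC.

0.431 mC

micro = 1e-6, milli = 1e-3; factor is 1e-3.
431 × 1e-3 = 0.431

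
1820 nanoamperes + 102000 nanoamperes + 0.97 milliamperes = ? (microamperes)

1073.82 microamperes

In microamperes:
  1820 nanoamperes = 1820e-3 microamperes = 1.82
  102000 nanoamperes = 102000e-3 microamperes = 102
  0.97 milliamperes = 0.97e3 microamperes = 970
Sum: 1.82 + 102 + 970 = 1073.82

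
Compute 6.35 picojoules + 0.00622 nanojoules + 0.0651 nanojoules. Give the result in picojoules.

77.67 picojoules

In picojoules:
  6.35 picojoules → 6.35
  0.00622 nanojoules = 0.00622 × 10^3 picojoules = 6.22
  0.0651 nanojoules = 0.0651 × 10^3 picojoules = 65.1
Sum: 6.35 + 6.22 + 65.1 = 77.67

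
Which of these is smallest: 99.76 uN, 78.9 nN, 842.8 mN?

99.76 uN = 0.00009976 N
78.9 nN = 0.0000000789 N
842.8 mN = 0.8428 N

78.9 nN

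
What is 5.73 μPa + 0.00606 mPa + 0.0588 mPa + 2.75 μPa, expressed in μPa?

In μPa:
  5.73 μPa → 5.73
  0.00606 mPa = 0.00606e3 μPa = 6.06
  0.0588 mPa = 0.0588e3 μPa = 58.8
  2.75 μPa → 2.75
Sum: 5.73 + 6.06 + 58.8 + 2.75 = 73.34

73.34 μPa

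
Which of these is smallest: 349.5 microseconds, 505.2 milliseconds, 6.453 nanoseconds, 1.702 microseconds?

6.453 nanoseconds

349.5 microseconds = 0.0003495 seconds
505.2 milliseconds = 0.5052 seconds
6.453 nanoseconds = 0.000000006453 seconds
1.702 microseconds = 0.000001702 seconds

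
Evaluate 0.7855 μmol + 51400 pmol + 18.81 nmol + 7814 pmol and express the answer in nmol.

In nmol:
  0.7855 μmol = 0.7855 × 10^3 nmol = 785.5
  51400 pmol = 51400 × 10^-3 nmol = 51.4
  18.81 nmol → 18.81
  7814 pmol = 7814 × 10^-3 nmol = 7.814
Sum: 785.5 + 51.4 + 18.81 + 7.814 = 863.524

863.524 nmol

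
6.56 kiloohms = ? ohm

kilo = 10^3, (no prefix) = 10^0; factor is 10^3.
6.56 × 10^3 = 6560

6560 ohms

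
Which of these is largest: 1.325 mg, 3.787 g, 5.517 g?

5.517 g

1.325 mg = 0.001325 g
3.787 g = 3.787 g
5.517 g = 5.517 g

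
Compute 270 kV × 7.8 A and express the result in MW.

270 × 10³ × 7.8 = 2106 × 10³ W

2.106 MW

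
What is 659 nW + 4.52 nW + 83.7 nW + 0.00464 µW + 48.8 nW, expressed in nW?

800.66 nW

In nW:
  659 nW → 659
  4.52 nW → 4.52
  83.7 nW → 83.7
  0.00464 µW = 0.00464e3 nW = 4.64
  48.8 nW → 48.8
Sum: 659 + 4.52 + 83.7 + 4.64 + 48.8 = 800.66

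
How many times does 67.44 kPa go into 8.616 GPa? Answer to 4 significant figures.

127800

(8.616 × 10⁹) / (67.44 × 10³) = 0.12776 × 10⁶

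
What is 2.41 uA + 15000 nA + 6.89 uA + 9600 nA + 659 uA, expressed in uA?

692.9 uA

In uA:
  2.41 uA → 2.41
  15000 nA = 15000 × 10⁻³ uA = 15
  6.89 uA → 6.89
  9600 nA = 9600 × 10⁻³ uA = 9.6
  659 uA → 659
Sum: 2.41 + 15 + 6.89 + 9.6 + 659 = 692.9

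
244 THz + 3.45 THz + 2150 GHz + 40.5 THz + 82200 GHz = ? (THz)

372.3 THz

In THz:
  244 THz → 244
  3.45 THz → 3.45
  2150 GHz = 2150 × 10⁻³ THz = 2.15
  40.5 THz → 40.5
  82200 GHz = 82200 × 10⁻³ THz = 82.2
Sum: 244 + 3.45 + 2.15 + 40.5 + 82.2 = 372.3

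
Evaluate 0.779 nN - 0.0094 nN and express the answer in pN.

In pN:
  0.779 nN = 0.779 × 10^3 pN = 779
  0.0094 nN = 0.0094 × 10^3 pN = 9.4
Difference: 779 - 9.4 = 769.6

769.6 pN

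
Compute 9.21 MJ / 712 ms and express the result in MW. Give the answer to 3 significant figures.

12.9 MW

(9.21e6) / (712e-3) = 0.012935e9 W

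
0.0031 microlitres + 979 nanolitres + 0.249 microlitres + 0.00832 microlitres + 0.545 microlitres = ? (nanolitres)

In nanolitres:
  0.0031 microlitres = 0.0031e3 nanolitres = 3.1
  979 nanolitres → 979
  0.249 microlitres = 0.249e3 nanolitres = 249
  0.00832 microlitres = 0.00832e3 nanolitres = 8.32
  0.545 microlitres = 0.545e3 nanolitres = 545
Sum: 3.1 + 979 + 249 + 8.32 + 545 = 1784.42

1784.42 nanolitres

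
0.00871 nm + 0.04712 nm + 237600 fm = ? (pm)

293.43 pm

In pm:
  0.00871 nm = 0.00871e3 pm = 8.71
  0.04712 nm = 0.04712e3 pm = 47.12
  237600 fm = 237600e-3 pm = 237.6
Sum: 8.71 + 47.12 + 237.6 = 293.43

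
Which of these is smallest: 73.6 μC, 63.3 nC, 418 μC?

63.3 nC

73.6 μC = 0.0000736 C
63.3 nC = 0.0000000633 C
418 μC = 0.000418 C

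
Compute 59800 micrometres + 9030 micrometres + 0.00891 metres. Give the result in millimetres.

In millimetres:
  59800 micrometres = 59800e-3 millimetres = 59.8
  9030 micrometres = 9030e-3 millimetres = 9.03
  0.00891 metres = 0.00891e3 millimetres = 8.91
Sum: 59.8 + 9.03 + 8.91 = 77.74

77.74 millimetres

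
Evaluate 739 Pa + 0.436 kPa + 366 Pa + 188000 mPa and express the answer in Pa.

In Pa:
  739 Pa → 739
  0.436 kPa = 0.436 × 10^3 Pa = 436
  366 Pa → 366
  188000 mPa = 188000 × 10^-3 Pa = 188
Sum: 739 + 436 + 366 + 188 = 1729

1729 Pa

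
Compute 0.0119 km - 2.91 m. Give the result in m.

8.99 m

In m:
  0.0119 km = 0.0119e3 m = 11.9
  2.91 m → 2.91
Difference: 11.9 - 2.91 = 8.99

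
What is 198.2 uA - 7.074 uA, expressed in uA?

191.126 uA

In uA:
  198.2 uA → 198.2
  7.074 uA → 7.074
Difference: 198.2 - 7.074 = 191.126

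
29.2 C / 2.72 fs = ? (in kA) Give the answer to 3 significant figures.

(29.2) / (2.72 × 10^-15) = 10.735 × 10^15 A

10700000000000 kA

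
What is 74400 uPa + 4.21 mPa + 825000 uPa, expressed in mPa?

903.61 mPa

In mPa:
  74400 uPa = 74400e-3 mPa = 74.4
  4.21 mPa → 4.21
  825000 uPa = 825000e-3 mPa = 825
Sum: 74.4 + 4.21 + 825 = 903.61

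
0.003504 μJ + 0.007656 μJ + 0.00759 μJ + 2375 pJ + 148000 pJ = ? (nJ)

169.125 nJ

In nJ:
  0.003504 μJ = 0.003504e3 nJ = 3.504
  0.007656 μJ = 0.007656e3 nJ = 7.656
  0.00759 μJ = 0.00759e3 nJ = 7.59
  2375 pJ = 2375e-3 nJ = 2.375
  148000 pJ = 148000e-3 nJ = 148
Sum: 3.504 + 7.656 + 7.59 + 2.375 + 148 = 169.125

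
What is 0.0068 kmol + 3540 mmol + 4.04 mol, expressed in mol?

In mol:
  0.0068 kmol = 0.0068 × 10³ mol = 6.8
  3540 mmol = 3540 × 10⁻³ mol = 3.54
  4.04 mol → 4.04
Sum: 6.8 + 3.54 + 4.04 = 14.38

14.38 mol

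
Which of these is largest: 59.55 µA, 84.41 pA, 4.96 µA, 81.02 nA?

59.55 µA

59.55 µA = 0.00005955 A
84.41 pA = 0.00000000008441 A
4.96 µA = 0.00000496 A
81.02 nA = 0.00000008102 A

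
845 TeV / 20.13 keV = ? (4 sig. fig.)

(845 × 10¹²) / (20.13 × 10³) = 41.977 × 10⁹

41980000000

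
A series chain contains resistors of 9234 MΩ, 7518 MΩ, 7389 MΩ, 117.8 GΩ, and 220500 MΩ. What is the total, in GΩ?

In GΩ:
  9234 MΩ = 9234e-3 GΩ = 9.234
  7518 MΩ = 7518e-3 GΩ = 7.518
  7389 MΩ = 7389e-3 GΩ = 7.389
  117.8 GΩ → 117.8
  220500 MΩ = 220500e-3 GΩ = 220.5
Sum: 9.234 + 7.518 + 7.389 + 117.8 + 220.5 = 362.441

362.441 GΩ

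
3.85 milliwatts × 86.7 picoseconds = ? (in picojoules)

0.333795 picojoules

3.85 × 10^-3 × 86.7 × 10^-12 = 333.795 × 10^-15 J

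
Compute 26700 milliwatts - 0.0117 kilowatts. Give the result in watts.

In watts:
  26700 milliwatts = 26700 × 10^-3 watts = 26.7
  0.0117 kilowatts = 0.0117 × 10^3 watts = 11.7
Difference: 26.7 - 11.7 = 15

15 watts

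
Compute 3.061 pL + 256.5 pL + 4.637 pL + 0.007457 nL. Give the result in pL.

In pL:
  3.061 pL → 3.061
  256.5 pL → 256.5
  4.637 pL → 4.637
  0.007457 nL = 0.007457 × 10^3 pL = 7.457
Sum: 3.061 + 256.5 + 4.637 + 7.457 = 271.655

271.655 pL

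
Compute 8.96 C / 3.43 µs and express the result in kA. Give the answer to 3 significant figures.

(8.96) / (3.43 × 10⁻⁶) = 2.6122 × 10⁶ A

2610 kA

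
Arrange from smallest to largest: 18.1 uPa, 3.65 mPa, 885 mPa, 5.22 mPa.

18.1 uPa < 3.65 mPa < 5.22 mPa < 885 mPa

18.1 uPa = 0.0000181 Pa
3.65 mPa = 0.00365 Pa
885 mPa = 0.885 Pa
5.22 mPa = 0.00522 Pa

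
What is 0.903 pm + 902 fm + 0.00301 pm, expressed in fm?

In fm:
  0.903 pm = 0.903e3 fm = 903
  902 fm → 902
  0.00301 pm = 0.00301e3 fm = 3.01
Sum: 903 + 902 + 3.01 = 1808.01

1808.01 fm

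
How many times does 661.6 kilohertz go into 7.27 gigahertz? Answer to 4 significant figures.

(7.27 × 10⁹) / (661.6 × 10³) = 0.010989 × 10⁶

10990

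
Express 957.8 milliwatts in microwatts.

milli = 10^-3, micro = 10^-6; factor is 10^3.
957.8 × 10^3 = 957800

957800 microwatts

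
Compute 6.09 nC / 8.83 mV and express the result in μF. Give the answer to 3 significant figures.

0.690 μF

(6.09e-9) / (8.83e-3) = 0.68969e-6 F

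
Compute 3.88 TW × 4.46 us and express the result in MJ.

3.88 × 10^12 × 4.46 × 10^-6 = 17.3048 × 10^6 J

17.3048 MJ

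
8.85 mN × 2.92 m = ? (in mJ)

25.842 mJ

8.85e-3 × 2.92 = 25.842e-3 J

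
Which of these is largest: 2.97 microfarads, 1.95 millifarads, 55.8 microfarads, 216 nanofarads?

2.97 microfarads = 0.00000297 farads
1.95 millifarads = 0.00195 farads
55.8 microfarads = 0.0000558 farads
216 nanofarads = 0.000000216 farads

1.95 millifarads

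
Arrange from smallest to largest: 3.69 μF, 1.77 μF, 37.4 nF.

3.69 μF = 0.00000369 F
1.77 μF = 0.00000177 F
37.4 nF = 0.0000000374 F

37.4 nF < 1.77 μF < 3.69 μF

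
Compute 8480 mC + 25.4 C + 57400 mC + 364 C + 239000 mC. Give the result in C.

In C:
  8480 mC = 8480 × 10^-3 C = 8.48
  25.4 C → 25.4
  57400 mC = 57400 × 10^-3 C = 57.4
  364 C → 364
  239000 mC = 239000 × 10^-3 C = 239
Sum: 8.48 + 25.4 + 57.4 + 364 + 239 = 694.28

694.28 C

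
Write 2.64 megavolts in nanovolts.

2640000000000000 nanovolts

mega = 10^6, nano = 10^-9; factor is 10^15.
2.64 × 10^15 = 2640000000000000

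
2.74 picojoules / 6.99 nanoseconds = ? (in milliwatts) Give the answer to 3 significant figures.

(2.74 × 10^-12) / (6.99 × 10^-9) = 0.39199 × 10^-3 W

0.392 milliwatts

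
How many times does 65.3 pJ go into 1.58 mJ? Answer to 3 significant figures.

(1.58 × 10^-3) / (65.3 × 10^-12) = 0.0242 × 10^9

24200000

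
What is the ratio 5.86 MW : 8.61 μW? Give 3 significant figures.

681000000000

(5.86 × 10^6) / (8.61 × 10^-6) = 0.6806 × 10^12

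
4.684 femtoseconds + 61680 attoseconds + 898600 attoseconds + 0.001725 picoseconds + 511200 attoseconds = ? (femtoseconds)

In femtoseconds:
  4.684 femtoseconds → 4.684
  61680 attoseconds = 61680 × 10⁻³ femtoseconds = 61.68
  898600 attoseconds = 898600 × 10⁻³ femtoseconds = 898.6
  0.001725 picoseconds = 0.001725 × 10³ femtoseconds = 1.725
  511200 attoseconds = 511200 × 10⁻³ femtoseconds = 511.2
Sum: 4.684 + 61.68 + 898.6 + 1.725 + 511.2 = 1477.889

1477.889 femtoseconds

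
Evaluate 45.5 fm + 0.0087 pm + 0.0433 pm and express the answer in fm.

97.5 fm

In fm:
  45.5 fm → 45.5
  0.0087 pm = 0.0087e3 fm = 8.7
  0.0433 pm = 0.0433e3 fm = 43.3
Sum: 45.5 + 8.7 + 43.3 = 97.5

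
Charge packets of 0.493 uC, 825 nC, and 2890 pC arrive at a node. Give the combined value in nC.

In nC:
  0.493 uC = 0.493 × 10^3 nC = 493
  825 nC → 825
  2890 pC = 2890 × 10^-3 nC = 2.89
Sum: 493 + 825 + 2.89 = 1320.89

1320.89 nC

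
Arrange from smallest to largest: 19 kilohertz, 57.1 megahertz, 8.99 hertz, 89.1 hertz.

19 kilohertz = 19000 hertz
57.1 megahertz = 57100000 hertz
8.99 hertz = 8.99 hertz
89.1 hertz = 89.1 hertz

8.99 hertz < 89.1 hertz < 19 kilohertz < 57.1 megahertz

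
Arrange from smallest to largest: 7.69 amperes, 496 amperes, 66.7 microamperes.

66.7 microamperes < 7.69 amperes < 496 amperes

7.69 amperes = 7.69 amperes
496 amperes = 496 amperes
66.7 microamperes = 0.0000667 amperes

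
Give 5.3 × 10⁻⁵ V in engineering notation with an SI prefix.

= 53 × 10⁻⁶ V; 10⁻⁶ is micro.

53 μV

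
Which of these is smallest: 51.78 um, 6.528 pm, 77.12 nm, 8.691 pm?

6.528 pm

51.78 um = 0.00005178 m
6.528 pm = 0.000000000006528 m
77.12 nm = 0.00000007712 m
8.691 pm = 0.000000000008691 m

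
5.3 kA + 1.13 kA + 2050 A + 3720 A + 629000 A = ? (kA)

In kA:
  5.3 kA → 5.3
  1.13 kA → 1.13
  2050 A = 2050 × 10⁻³ kA = 2.05
  3720 A = 3720 × 10⁻³ kA = 3.72
  629000 A = 629000 × 10⁻³ kA = 629
Sum: 5.3 + 1.13 + 2.05 + 3.72 + 629 = 641.2

641.2 kA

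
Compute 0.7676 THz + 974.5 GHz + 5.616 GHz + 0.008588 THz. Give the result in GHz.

In GHz:
  0.7676 THz = 0.7676 × 10³ GHz = 767.6
  974.5 GHz → 974.5
  5.616 GHz → 5.616
  0.008588 THz = 0.008588 × 10³ GHz = 8.588
Sum: 767.6 + 974.5 + 5.616 + 8.588 = 1756.304

1756.304 GHz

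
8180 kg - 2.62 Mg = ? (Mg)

5.56 Mg

In Mg:
  8180 kg = 8180e-3 Mg = 8.18
  2.62 Mg → 2.62
Difference: 8.18 - 2.62 = 5.56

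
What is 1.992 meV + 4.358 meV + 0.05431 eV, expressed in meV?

In meV:
  1.992 meV → 1.992
  4.358 meV → 4.358
  0.05431 eV = 0.05431 × 10^3 meV = 54.31
Sum: 1.992 + 4.358 + 54.31 = 60.66

60.66 meV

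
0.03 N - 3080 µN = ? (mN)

26.92 mN

In mN:
  0.03 N = 0.03e3 mN = 30
  3080 µN = 3080e-3 mN = 3.08
Difference: 30 - 3.08 = 26.92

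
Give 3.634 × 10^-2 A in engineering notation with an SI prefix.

= 36.34 × 10^-3 A; 10^-3 is milli.

36.34 mA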